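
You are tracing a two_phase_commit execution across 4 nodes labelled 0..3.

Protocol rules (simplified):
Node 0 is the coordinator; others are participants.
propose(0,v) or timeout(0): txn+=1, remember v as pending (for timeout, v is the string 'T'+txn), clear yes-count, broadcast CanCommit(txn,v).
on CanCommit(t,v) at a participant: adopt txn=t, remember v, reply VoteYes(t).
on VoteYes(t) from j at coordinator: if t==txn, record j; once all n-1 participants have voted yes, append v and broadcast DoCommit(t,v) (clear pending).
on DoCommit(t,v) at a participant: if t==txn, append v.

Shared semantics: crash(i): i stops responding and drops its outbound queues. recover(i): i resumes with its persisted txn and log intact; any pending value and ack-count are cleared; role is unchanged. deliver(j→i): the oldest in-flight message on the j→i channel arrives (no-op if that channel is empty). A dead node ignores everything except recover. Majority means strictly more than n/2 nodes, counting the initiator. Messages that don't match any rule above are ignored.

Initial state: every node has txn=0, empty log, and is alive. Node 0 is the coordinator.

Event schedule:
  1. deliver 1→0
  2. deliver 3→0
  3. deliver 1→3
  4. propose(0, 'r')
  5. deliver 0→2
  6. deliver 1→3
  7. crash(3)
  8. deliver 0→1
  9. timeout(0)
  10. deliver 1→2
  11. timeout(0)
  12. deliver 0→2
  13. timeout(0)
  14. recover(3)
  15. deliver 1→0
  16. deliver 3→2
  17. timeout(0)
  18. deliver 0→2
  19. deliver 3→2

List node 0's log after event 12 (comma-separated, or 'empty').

1. deliver 1→0:  nop
2. deliver 3→0:  nop
3. deliver 1→3:  nop
4. propose(0,'r'):  <0:coor t1 ->
5. deliver 0→2:  <2:part t1 ->
6. deliver 1→3:  nop
7. crash(3):  <3:✗part t0 ->
8. deliver 0→1:  <1:part t1 ->
9. timeout(0):  <0:coor t2 ->
10. deliver 1→2:  nop
11. timeout(0):  <0:coor t3 ->
12. deliver 0→2:  <2:part t2 ->

empty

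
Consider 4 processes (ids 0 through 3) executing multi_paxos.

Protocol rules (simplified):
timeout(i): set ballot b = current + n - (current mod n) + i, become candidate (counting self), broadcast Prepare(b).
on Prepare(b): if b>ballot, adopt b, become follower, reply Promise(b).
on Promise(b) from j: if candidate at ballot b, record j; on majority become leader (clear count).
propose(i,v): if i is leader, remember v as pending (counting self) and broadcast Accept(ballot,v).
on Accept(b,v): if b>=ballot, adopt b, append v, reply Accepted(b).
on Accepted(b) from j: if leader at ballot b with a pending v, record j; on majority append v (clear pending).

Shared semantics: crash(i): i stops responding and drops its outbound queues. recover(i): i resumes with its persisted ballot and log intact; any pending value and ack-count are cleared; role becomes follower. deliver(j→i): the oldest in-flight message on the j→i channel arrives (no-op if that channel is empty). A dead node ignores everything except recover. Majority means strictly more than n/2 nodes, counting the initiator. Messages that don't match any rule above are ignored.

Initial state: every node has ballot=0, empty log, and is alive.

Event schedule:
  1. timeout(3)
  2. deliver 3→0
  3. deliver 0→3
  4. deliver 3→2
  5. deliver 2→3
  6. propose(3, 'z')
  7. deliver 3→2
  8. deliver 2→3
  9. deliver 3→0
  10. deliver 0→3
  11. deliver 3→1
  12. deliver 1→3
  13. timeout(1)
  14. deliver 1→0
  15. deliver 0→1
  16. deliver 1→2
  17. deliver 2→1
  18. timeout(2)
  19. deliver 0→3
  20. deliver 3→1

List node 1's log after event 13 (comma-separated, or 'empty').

empty

e1 timeout(3): 3[cand,b=7,-]
e2 deliver 3→0: 0[foll,b=7,-]
e3 deliver 0→3: ·
e4 deliver 3→2: 2[foll,b=7,-]
e5 deliver 2→3: 3[lead,b=7,-]
e6 propose(3,'z'): ·
e7 deliver 3→2: 2[foll,b=7,z]
e8 deliver 2→3: ·
e9 deliver 3→0: 0[foll,b=7,z]
e10 deliver 0→3: 3[lead,b=7,z]
e11 deliver 3→1: 1[foll,b=7,-]
e12 deliver 1→3: ·
e13 timeout(1): 1[cand,b=9,-]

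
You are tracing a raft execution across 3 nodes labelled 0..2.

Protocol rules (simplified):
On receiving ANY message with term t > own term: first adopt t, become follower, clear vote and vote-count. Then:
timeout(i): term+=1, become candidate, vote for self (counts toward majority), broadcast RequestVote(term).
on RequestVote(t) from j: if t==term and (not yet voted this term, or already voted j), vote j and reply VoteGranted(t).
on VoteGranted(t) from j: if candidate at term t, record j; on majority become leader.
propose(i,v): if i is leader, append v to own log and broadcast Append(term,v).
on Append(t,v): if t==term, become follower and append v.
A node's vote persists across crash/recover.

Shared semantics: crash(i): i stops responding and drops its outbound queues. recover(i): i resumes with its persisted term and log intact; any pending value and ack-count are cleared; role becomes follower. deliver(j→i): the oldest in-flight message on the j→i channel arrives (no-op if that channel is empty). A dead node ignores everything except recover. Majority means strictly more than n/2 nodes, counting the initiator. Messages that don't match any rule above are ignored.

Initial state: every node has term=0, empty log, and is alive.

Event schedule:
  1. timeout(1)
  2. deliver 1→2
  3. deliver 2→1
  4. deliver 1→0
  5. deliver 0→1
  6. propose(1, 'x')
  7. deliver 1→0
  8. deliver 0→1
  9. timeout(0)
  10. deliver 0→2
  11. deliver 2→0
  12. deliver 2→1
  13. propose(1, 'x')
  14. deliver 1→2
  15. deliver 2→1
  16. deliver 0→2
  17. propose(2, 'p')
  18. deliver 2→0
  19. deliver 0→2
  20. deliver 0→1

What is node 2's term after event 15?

step 1 timeout(1): 1={cand,t=1,log=-}
step 2 deliver 1→2: 2={foll,t=1,log=-}
step 3 deliver 2→1: 1={lead,t=1,log=-}
step 4 deliver 1→0: 0={foll,t=1,log=-}
step 5 deliver 0→1: —
step 6 propose(1,'x'): 1={lead,t=1,log=x}
step 7 deliver 1→0: 0={foll,t=1,log=x}
step 8 deliver 0→1: —
step 9 timeout(0): 0={cand,t=2,log=x}
step 10 deliver 0→2: 2={foll,t=2,log=-}
step 11 deliver 2→0: 0={lead,t=2,log=x}
step 12 deliver 2→1: —
step 13 propose(1,'x'): 1={lead,t=1,log=x,x}
step 14 deliver 1→2: —
step 15 deliver 2→1: —

2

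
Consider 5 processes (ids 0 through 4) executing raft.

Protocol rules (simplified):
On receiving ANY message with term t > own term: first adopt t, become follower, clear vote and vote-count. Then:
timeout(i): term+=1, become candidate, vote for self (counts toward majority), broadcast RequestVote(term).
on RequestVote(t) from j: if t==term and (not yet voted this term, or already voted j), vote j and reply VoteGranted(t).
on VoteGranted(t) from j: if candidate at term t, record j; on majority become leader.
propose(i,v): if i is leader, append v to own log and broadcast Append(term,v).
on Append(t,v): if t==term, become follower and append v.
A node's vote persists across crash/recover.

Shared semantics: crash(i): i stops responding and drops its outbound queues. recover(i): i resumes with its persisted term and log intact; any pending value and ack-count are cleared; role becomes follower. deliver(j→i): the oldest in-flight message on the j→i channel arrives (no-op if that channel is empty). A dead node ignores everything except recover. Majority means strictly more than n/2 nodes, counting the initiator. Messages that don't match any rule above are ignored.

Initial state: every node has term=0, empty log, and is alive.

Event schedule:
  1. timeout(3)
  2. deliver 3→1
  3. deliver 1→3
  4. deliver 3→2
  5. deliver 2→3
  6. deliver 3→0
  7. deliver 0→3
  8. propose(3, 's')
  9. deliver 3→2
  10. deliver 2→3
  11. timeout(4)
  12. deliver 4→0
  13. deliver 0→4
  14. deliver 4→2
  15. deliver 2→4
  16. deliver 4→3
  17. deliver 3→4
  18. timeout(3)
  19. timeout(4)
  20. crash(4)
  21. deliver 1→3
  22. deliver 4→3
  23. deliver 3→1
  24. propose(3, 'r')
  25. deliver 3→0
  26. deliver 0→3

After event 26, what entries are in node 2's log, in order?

e1 timeout(3): 3[cand,t=1,-]
e2 deliver 3→1: 1[foll,t=1,-]
e3 deliver 1→3: ·
e4 deliver 3→2: 2[foll,t=1,-]
e5 deliver 2→3: 3[lead,t=1,-]
e6 deliver 3→0: 0[foll,t=1,-]
e7 deliver 0→3: ·
e8 propose(3,'s'): 3[lead,t=1,s]
e9 deliver 3→2: 2[foll,t=1,s]
e10 deliver 2→3: ·
e11 timeout(4): 4[cand,t=1,-]
e12 deliver 4→0: ·
e13 deliver 0→4: ·
e14 deliver 4→2: ·
e15 deliver 2→4: ·
e16 deliver 4→3: ·
e17 deliver 3→4: ·
e18 timeout(3): 3[cand,t=2,s]
e19 timeout(4): 4[cand,t=2,-]
e20 crash(4): 4[✗cand,t=2,-]
e21 deliver 1→3: ·
e22 deliver 4→3: ·
e23 deliver 3→1: 1[foll,t=1,s]
e24 propose(3,'r'): ·
e25 deliver 3→0: 0[foll,t=1,s]
e26 deliver 0→3: ·

s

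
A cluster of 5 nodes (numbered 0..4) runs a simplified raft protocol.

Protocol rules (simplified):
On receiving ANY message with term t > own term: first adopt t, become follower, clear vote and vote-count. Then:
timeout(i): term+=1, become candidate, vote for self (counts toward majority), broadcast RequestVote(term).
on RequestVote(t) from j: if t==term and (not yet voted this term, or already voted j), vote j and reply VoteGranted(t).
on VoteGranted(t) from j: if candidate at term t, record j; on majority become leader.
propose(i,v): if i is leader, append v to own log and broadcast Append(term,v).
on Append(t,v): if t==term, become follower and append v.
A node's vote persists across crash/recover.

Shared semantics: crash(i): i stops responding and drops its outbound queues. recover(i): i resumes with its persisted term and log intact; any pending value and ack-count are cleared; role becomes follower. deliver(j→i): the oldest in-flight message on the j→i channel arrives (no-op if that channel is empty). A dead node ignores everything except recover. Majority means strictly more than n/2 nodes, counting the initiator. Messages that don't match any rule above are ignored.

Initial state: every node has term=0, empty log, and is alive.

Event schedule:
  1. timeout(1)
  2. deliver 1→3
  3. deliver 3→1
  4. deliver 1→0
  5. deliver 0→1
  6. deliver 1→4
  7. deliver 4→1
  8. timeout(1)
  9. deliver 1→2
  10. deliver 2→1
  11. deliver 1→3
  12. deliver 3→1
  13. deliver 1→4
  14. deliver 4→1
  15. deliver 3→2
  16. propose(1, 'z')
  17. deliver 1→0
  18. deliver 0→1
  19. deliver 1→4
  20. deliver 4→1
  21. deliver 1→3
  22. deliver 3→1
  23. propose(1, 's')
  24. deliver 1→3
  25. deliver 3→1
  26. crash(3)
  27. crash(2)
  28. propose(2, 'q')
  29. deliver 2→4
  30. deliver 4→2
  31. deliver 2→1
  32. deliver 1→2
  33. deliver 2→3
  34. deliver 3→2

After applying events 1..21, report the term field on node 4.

1. timeout(1):  <1:cand t1 ->
2. deliver 1→3:  <3:foll t1 ->
3. deliver 3→1:  nop
4. deliver 1→0:  <0:foll t1 ->
5. deliver 0→1:  <1:lead t1 ->
6. deliver 1→4:  <4:foll t1 ->
7. deliver 4→1:  nop
8. timeout(1):  <1:cand t2 ->
9. deliver 1→2:  <2:foll t1 ->
10. deliver 2→1:  nop
11. deliver 1→3:  <3:foll t2 ->
12. deliver 3→1:  nop
13. deliver 1→4:  <4:foll t2 ->
14. deliver 4→1:  <1:lead t2 ->
15. deliver 3→2:  nop
16. propose(1,'z'):  <1:lead t2 z>
17. deliver 1→0:  <0:foll t2 ->
18. deliver 0→1:  nop
19. deliver 1→4:  <4:foll t2 z>
20. deliver 4→1:  nop
21. deliver 1→3:  <3:foll t2 z>

2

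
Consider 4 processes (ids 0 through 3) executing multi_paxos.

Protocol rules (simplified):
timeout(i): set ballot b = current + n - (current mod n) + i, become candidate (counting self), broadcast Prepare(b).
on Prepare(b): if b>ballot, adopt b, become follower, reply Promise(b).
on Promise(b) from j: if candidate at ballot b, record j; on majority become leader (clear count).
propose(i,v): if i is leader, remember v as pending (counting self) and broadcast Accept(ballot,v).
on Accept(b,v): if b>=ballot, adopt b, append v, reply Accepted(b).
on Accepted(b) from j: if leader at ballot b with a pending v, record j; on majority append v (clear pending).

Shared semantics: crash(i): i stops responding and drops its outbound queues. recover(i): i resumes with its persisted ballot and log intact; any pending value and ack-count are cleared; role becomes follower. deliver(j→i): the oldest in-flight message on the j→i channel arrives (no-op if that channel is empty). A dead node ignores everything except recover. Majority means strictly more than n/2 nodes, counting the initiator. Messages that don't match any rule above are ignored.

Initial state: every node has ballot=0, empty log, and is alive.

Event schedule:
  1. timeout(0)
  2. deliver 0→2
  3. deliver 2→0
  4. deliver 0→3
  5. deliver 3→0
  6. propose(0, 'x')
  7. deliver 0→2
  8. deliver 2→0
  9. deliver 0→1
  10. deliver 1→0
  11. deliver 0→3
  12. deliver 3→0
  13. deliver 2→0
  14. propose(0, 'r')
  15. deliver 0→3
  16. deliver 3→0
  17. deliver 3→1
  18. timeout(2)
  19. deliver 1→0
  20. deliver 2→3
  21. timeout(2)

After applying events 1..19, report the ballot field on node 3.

after 1 — timeout(0): n0:cand/b4/[-]
after 2 — deliver 0→2: n2:foll/b4/[-]
after 3 — deliver 2→0: ·
after 4 — deliver 0→3: n3:foll/b4/[-]
after 5 — deliver 3→0: n0:lead/b4/[-]
after 6 — propose(0,'x'): ·
after 7 — deliver 0→2: n2:foll/b4/[x]
after 8 — deliver 2→0: ·
after 9 — deliver 0→1: n1:foll/b4/[-]
after 10 — deliver 1→0: ·
after 11 — deliver 0→3: n3:foll/b4/[x]
after 12 — deliver 3→0: n0:lead/b4/[x]
after 13 — deliver 2→0: ·
after 14 — propose(0,'r'): ·
after 15 — deliver 0→3: n3:foll/b4/[x,r]
after 16 — deliver 3→0: ·
after 17 — deliver 3→1: ·
after 18 — timeout(2): n2:cand/b10/[x]
after 19 — deliver 1→0: ·

4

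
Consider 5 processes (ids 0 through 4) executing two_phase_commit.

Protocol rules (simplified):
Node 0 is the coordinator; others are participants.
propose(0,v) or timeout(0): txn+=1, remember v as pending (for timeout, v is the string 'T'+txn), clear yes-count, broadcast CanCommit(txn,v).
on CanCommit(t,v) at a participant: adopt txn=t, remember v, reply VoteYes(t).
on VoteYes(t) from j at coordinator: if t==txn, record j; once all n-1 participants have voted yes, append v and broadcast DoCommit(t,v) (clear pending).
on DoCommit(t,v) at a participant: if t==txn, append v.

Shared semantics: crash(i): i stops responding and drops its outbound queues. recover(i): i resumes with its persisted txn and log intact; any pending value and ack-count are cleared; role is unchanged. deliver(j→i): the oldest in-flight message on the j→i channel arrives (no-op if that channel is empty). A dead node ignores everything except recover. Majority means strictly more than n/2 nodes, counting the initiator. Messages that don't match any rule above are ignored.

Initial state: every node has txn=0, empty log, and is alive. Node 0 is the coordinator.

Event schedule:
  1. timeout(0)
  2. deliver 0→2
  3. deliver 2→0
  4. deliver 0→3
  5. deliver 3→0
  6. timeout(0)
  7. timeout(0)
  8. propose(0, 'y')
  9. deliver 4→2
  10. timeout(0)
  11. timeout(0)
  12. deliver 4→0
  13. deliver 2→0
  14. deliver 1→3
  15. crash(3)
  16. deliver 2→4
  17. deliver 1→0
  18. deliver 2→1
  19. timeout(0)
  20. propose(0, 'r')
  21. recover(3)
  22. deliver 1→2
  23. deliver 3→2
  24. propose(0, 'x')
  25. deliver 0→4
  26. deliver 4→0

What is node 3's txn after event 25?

e1 timeout(0): 0[coor,t=1,-]
e2 deliver 0→2: 2[part,t=1,-]
e3 deliver 2→0: ·
e4 deliver 0→3: 3[part,t=1,-]
e5 deliver 3→0: ·
e6 timeout(0): 0[coor,t=2,-]
e7 timeout(0): 0[coor,t=3,-]
e8 propose(0,'y'): 0[coor,t=4,-]
e9 deliver 4→2: ·
e10 timeout(0): 0[coor,t=5,-]
e11 timeout(0): 0[coor,t=6,-]
e12 deliver 4→0: ·
e13 deliver 2→0: ·
e14 deliver 1→3: ·
e15 crash(3): 3[✗part,t=1,-]
e16 deliver 2→4: ·
e17 deliver 1→0: ·
e18 deliver 2→1: ·
e19 timeout(0): 0[coor,t=7,-]
e20 propose(0,'r'): 0[coor,t=8,-]
e21 recover(3): 3[part,t=1,-]
e22 deliver 1→2: ·
e23 deliver 3→2: ·
e24 propose(0,'x'): 0[coor,t=9,-]
e25 deliver 0→4: 4[part,t=1,-]

1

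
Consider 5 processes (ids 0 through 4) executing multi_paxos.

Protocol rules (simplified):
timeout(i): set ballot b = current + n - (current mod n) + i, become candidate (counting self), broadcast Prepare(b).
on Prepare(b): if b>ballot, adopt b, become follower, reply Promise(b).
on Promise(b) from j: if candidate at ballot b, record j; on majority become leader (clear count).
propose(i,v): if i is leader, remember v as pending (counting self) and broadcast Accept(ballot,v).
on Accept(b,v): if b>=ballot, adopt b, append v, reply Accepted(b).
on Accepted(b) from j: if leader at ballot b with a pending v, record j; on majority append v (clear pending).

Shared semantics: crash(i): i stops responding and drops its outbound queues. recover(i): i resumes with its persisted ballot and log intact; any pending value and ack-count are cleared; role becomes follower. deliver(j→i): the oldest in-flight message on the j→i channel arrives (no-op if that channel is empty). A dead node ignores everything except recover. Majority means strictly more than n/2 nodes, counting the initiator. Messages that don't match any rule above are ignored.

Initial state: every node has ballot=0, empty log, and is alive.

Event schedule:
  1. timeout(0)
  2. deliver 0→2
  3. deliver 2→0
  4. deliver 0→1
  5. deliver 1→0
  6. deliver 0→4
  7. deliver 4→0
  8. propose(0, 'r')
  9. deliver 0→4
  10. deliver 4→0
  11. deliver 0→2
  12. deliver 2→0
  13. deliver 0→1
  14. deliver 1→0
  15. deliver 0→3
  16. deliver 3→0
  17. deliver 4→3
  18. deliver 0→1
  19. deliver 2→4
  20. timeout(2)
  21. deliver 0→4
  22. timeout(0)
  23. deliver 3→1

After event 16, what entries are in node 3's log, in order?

step 1 timeout(0): 0={cand,b=5,log=-}
step 2 deliver 0→2: 2={foll,b=5,log=-}
step 3 deliver 2→0: —
step 4 deliver 0→1: 1={foll,b=5,log=-}
step 5 deliver 1→0: 0={lead,b=5,log=-}
step 6 deliver 0→4: 4={foll,b=5,log=-}
step 7 deliver 4→0: —
step 8 propose(0,'r'): —
step 9 deliver 0→4: 4={foll,b=5,log=r}
step 10 deliver 4→0: —
step 11 deliver 0→2: 2={foll,b=5,log=r}
step 12 deliver 2→0: 0={lead,b=5,log=r}
step 13 deliver 0→1: 1={foll,b=5,log=r}
step 14 deliver 1→0: —
step 15 deliver 0→3: 3={foll,b=5,log=-}
step 16 deliver 3→0: —

empty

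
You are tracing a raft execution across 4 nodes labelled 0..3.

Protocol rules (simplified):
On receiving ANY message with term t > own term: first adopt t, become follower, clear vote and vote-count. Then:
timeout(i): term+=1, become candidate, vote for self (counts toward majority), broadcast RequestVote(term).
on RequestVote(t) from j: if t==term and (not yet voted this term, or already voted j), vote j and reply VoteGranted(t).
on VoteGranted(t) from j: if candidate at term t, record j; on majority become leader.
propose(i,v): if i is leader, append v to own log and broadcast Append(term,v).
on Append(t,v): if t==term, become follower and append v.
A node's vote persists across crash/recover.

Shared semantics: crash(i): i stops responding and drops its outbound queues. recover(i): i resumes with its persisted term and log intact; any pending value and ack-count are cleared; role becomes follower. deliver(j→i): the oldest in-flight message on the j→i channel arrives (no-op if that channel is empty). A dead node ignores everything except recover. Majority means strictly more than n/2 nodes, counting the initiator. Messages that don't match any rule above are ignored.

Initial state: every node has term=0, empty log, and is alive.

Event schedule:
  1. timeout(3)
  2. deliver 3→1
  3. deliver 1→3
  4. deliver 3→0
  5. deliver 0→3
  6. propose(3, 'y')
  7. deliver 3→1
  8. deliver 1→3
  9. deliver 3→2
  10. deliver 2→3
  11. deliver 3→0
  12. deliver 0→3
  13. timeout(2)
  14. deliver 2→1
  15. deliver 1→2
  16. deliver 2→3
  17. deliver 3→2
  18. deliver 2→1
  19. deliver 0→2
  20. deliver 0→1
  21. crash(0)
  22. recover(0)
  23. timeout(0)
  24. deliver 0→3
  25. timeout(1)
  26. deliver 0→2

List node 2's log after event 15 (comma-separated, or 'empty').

empty

[1] timeout(3) → N3(cand t1 [-])
[2] deliver 3→1 → N1(foll t1 [-])
[3] deliver 1→3 → ∅
[4] deliver 3→0 → N0(foll t1 [-])
[5] deliver 0→3 → N3(lead t1 [-])
[6] propose(3,'y') → N3(lead t1 [y])
[7] deliver 3→1 → N1(foll t1 [y])
[8] deliver 1→3 → ∅
[9] deliver 3→2 → N2(foll t1 [-])
[10] deliver 2→3 → ∅
[11] deliver 3→0 → N0(foll t1 [y])
[12] deliver 0→3 → ∅
[13] timeout(2) → N2(cand t2 [-])
[14] deliver 2→1 → N1(foll t2 [y])
[15] deliver 1→2 → ∅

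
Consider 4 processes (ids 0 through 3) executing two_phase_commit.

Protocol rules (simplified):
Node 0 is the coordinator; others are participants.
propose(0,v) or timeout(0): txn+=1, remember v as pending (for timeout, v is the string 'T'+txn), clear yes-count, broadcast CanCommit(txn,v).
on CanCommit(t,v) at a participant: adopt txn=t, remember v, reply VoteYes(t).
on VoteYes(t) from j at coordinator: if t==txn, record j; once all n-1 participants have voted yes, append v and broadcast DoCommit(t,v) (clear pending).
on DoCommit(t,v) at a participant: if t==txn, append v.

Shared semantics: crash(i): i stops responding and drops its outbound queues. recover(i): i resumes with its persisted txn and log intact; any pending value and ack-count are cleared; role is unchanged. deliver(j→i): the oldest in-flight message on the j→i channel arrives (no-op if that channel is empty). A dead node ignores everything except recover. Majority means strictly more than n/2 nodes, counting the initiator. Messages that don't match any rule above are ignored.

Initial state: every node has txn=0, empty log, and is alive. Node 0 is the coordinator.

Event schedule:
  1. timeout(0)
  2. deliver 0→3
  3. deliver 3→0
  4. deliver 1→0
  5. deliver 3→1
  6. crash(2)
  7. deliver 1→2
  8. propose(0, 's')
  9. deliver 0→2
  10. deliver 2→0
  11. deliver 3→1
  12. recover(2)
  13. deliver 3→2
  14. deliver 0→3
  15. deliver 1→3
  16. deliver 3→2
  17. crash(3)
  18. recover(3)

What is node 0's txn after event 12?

2

[1] timeout(0) → N0(coor t1 [-])
[2] deliver 0→3 → N3(part t1 [-])
[3] deliver 3→0 → ∅
[4] deliver 1→0 → ∅
[5] deliver 3→1 → ∅
[6] crash(2) → N2(✗part t0 [-])
[7] deliver 1→2 → ∅
[8] propose(0,'s') → N0(coor t2 [-])
[9] deliver 0→2 → ∅
[10] deliver 2→0 → ∅
[11] deliver 3→1 → ∅
[12] recover(2) → N2(part t0 [-])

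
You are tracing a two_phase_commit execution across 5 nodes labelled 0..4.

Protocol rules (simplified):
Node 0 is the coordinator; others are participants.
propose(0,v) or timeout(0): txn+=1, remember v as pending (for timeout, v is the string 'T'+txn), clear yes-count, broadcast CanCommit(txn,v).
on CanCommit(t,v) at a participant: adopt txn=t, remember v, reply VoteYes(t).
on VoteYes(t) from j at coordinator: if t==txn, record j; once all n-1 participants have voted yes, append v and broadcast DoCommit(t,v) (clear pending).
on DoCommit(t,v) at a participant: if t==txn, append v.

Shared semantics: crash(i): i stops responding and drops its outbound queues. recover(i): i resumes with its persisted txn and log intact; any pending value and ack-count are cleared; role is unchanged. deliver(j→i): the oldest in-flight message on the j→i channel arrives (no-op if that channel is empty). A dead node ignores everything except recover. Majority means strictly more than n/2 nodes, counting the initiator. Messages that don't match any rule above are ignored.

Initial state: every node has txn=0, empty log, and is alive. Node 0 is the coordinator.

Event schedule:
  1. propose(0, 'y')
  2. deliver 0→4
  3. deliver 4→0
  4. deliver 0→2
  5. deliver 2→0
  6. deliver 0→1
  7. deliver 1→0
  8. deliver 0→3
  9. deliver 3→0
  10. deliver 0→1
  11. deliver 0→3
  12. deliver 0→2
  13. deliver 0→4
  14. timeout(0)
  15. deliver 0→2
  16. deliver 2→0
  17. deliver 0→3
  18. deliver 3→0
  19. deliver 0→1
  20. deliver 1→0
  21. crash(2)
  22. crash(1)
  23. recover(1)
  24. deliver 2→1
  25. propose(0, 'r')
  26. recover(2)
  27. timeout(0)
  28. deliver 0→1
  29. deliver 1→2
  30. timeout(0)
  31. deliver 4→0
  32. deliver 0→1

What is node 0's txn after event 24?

[1] propose(0,'y') → N0(coor t1 [-])
[2] deliver 0→4 → N4(part t1 [-])
[3] deliver 4→0 → ∅
[4] deliver 0→2 → N2(part t1 [-])
[5] deliver 2→0 → ∅
[6] deliver 0→1 → N1(part t1 [-])
[7] deliver 1→0 → ∅
[8] deliver 0→3 → N3(part t1 [-])
[9] deliver 3→0 → N0(coor t1 [y])
[10] deliver 0→1 → N1(part t1 [y])
[11] deliver 0→3 → N3(part t1 [y])
[12] deliver 0→2 → N2(part t1 [y])
[13] deliver 0→4 → N4(part t1 [y])
[14] timeout(0) → N0(coor t2 [y])
[15] deliver 0→2 → N2(part t2 [y])
[16] deliver 2→0 → ∅
[17] deliver 0→3 → N3(part t2 [y])
[18] deliver 3→0 → ∅
[19] deliver 0→1 → N1(part t2 [y])
[20] deliver 1→0 → ∅
[21] crash(2) → N2(✗part t2 [y])
[22] crash(1) → N1(✗part t2 [y])
[23] recover(1) → N1(part t2 [y])
[24] deliver 2→1 → ∅

2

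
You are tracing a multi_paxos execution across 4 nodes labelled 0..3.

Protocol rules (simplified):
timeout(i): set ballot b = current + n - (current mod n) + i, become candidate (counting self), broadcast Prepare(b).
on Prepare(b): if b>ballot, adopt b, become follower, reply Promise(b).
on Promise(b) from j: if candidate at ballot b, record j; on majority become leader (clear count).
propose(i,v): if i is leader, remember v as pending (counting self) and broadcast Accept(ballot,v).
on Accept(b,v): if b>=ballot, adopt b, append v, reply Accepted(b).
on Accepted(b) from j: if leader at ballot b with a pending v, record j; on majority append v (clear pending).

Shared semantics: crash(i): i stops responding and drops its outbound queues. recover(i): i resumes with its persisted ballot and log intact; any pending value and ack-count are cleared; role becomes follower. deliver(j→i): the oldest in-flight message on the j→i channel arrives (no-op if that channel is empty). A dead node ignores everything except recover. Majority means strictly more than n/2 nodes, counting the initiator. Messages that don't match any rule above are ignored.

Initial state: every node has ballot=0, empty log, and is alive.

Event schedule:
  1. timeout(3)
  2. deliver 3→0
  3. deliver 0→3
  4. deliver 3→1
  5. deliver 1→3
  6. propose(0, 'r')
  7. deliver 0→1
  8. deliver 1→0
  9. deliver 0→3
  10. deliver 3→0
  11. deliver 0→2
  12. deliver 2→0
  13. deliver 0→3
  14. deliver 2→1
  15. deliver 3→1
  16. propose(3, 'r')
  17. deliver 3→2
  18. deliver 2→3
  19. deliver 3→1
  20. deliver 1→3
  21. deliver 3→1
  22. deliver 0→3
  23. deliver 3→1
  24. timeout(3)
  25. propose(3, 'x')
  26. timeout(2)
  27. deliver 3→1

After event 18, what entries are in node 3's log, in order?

step 1 timeout(3): 3={cand,b=7,log=-}
step 2 deliver 3→0: 0={foll,b=7,log=-}
step 3 deliver 0→3: —
step 4 deliver 3→1: 1={foll,b=7,log=-}
step 5 deliver 1→3: 3={lead,b=7,log=-}
step 6 propose(0,'r'): —
step 7 deliver 0→1: —
step 8 deliver 1→0: —
step 9 deliver 0→3: —
step 10 deliver 3→0: —
step 11 deliver 0→2: —
step 12 deliver 2→0: —
step 13 deliver 0→3: —
step 14 deliver 2→1: —
step 15 deliver 3→1: —
step 16 propose(3,'r'): —
step 17 deliver 3→2: 2={foll,b=7,log=-}
step 18 deliver 2→3: —

empty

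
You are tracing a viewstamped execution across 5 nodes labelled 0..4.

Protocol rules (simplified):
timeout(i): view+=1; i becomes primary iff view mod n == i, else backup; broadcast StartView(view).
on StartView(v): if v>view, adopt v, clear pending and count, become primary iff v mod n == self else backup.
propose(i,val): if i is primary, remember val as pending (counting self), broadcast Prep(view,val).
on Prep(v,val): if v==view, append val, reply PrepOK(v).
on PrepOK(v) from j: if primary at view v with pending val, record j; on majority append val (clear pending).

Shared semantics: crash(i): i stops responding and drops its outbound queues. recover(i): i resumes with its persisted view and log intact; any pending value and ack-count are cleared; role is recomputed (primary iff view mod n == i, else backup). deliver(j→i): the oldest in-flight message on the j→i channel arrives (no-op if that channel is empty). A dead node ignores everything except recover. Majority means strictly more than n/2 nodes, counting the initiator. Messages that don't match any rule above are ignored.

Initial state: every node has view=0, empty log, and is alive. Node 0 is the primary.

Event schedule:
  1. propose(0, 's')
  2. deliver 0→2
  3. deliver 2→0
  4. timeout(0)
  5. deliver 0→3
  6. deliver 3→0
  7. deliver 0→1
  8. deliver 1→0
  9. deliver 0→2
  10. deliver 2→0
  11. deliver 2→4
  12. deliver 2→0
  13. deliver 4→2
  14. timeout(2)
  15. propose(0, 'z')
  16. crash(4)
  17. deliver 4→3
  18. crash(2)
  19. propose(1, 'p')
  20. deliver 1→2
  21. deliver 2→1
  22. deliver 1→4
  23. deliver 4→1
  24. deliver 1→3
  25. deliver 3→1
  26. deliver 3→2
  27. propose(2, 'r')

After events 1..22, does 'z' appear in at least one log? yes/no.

[1] propose(0,'s') → ∅
[2] deliver 0→2 → N2(back v0 [s])
[3] deliver 2→0 → ∅
[4] timeout(0) → N0(back v1 [-])
[5] deliver 0→3 → N3(back v0 [s])
[6] deliver 3→0 → ∅
[7] deliver 0→1 → N1(back v0 [s])
[8] deliver 1→0 → ∅
[9] deliver 0→2 → N2(back v1 [s])
[10] deliver 2→0 → ∅
[11] deliver 2→4 → ∅
[12] deliver 2→0 → ∅
[13] deliver 4→2 → ∅
[14] timeout(2) → N2(prim v2 [s])
[15] propose(0,'z') → ∅
[16] crash(4) → N4(✗back v0 [-])
[17] deliver 4→3 → ∅
[18] crash(2) → N2(✗prim v2 [s])
[19] propose(1,'p') → ∅
[20] deliver 1→2 → ∅
[21] deliver 2→1 → ∅
[22] deliver 1→4 → ∅

no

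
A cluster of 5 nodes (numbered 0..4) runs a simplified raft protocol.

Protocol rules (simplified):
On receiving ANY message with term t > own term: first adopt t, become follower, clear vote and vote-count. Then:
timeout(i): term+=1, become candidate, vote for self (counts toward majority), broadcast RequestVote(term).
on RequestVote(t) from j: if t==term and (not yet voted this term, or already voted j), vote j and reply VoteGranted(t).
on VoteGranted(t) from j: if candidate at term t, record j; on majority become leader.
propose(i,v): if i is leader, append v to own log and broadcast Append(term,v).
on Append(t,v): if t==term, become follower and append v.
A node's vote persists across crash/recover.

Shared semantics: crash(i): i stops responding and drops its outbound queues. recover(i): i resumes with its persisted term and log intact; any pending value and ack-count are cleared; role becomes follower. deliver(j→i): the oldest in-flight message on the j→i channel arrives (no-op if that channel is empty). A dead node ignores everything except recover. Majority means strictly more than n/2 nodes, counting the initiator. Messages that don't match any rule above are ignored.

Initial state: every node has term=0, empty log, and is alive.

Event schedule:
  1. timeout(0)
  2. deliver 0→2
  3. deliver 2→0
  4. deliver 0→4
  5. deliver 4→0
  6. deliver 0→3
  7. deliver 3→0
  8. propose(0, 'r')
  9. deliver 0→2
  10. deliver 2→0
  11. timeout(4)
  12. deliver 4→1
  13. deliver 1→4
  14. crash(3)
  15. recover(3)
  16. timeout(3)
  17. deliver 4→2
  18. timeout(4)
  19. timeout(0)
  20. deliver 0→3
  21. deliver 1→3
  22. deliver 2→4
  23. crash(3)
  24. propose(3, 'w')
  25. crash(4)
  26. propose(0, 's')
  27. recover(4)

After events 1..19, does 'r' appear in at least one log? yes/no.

e1 timeout(0): 0[cand,t=1,-]
e2 deliver 0→2: 2[foll,t=1,-]
e3 deliver 2→0: ·
e4 deliver 0→4: 4[foll,t=1,-]
e5 deliver 4→0: 0[lead,t=1,-]
e6 deliver 0→3: 3[foll,t=1,-]
e7 deliver 3→0: ·
e8 propose(0,'r'): 0[lead,t=1,r]
e9 deliver 0→2: 2[foll,t=1,r]
e10 deliver 2→0: ·
e11 timeout(4): 4[cand,t=2,-]
e12 deliver 4→1: 1[foll,t=2,-]
e13 deliver 1→4: ·
e14 crash(3): 3[✗foll,t=1,-]
e15 recover(3): 3[foll,t=1,-]
e16 timeout(3): 3[cand,t=2,-]
e17 deliver 4→2: 2[foll,t=2,r]
e18 timeout(4): 4[cand,t=3,-]
e19 timeout(0): 0[cand,t=2,r]

yes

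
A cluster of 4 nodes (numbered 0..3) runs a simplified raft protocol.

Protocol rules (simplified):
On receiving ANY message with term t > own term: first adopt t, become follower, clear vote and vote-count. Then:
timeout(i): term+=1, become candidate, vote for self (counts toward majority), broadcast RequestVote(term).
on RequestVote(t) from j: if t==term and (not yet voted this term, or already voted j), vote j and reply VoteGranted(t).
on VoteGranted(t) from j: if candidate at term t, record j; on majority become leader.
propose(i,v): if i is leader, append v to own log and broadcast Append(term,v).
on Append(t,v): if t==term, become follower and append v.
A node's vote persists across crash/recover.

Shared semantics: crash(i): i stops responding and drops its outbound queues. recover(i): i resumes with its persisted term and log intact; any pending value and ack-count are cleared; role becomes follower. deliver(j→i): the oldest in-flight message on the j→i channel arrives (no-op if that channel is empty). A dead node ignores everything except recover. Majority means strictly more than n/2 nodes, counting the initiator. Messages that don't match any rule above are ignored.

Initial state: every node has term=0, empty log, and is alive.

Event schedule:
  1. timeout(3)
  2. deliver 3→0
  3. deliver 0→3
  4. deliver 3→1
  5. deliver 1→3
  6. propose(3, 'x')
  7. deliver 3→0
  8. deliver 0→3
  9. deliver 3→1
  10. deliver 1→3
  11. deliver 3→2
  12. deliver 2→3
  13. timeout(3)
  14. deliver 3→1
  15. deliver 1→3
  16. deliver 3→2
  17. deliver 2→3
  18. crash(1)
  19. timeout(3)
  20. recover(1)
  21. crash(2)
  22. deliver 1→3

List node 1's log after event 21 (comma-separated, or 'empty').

x

step 1 timeout(3): 3={cand,t=1,log=-}
step 2 deliver 3→0: 0={foll,t=1,log=-}
step 3 deliver 0→3: —
step 4 deliver 3→1: 1={foll,t=1,log=-}
step 5 deliver 1→3: 3={lead,t=1,log=-}
step 6 propose(3,'x'): 3={lead,t=1,log=x}
step 7 deliver 3→0: 0={foll,t=1,log=x}
step 8 deliver 0→3: —
step 9 deliver 3→1: 1={foll,t=1,log=x}
step 10 deliver 1→3: —
step 11 deliver 3→2: 2={foll,t=1,log=-}
step 12 deliver 2→3: —
step 13 timeout(3): 3={cand,t=2,log=x}
step 14 deliver 3→1: 1={foll,t=2,log=x}
step 15 deliver 1→3: —
step 16 deliver 3→2: 2={foll,t=1,log=x}
step 17 deliver 2→3: —
step 18 crash(1): 1={✗foll,t=2,log=x}
step 19 timeout(3): 3={cand,t=3,log=x}
step 20 recover(1): 1={foll,t=2,log=x}
step 21 crash(2): 2={✗foll,t=1,log=x}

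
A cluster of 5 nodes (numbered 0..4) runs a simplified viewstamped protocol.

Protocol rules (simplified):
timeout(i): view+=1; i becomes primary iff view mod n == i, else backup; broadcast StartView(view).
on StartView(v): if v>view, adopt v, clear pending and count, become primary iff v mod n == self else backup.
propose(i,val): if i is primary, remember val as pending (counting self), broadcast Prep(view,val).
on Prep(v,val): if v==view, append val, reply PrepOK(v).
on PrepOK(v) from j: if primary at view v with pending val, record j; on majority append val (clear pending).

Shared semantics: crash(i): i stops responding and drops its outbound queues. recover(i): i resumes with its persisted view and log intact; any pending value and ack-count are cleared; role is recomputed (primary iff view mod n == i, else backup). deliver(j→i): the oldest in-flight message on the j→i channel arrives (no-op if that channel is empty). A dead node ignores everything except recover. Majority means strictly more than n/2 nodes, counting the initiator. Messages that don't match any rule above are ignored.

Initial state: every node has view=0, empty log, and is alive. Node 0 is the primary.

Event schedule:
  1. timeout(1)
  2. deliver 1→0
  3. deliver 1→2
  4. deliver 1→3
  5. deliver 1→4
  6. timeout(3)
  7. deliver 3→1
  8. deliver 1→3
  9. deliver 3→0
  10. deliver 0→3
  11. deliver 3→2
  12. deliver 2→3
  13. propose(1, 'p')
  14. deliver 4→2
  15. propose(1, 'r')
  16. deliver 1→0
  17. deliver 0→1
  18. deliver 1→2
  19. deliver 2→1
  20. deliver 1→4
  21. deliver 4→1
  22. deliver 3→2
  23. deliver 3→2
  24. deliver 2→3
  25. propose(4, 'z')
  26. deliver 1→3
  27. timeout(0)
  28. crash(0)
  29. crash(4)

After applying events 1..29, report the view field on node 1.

step 1 timeout(1): 1={prim,v=1,log=-}
step 2 deliver 1→0: 0={back,v=1,log=-}
step 3 deliver 1→2: 2={back,v=1,log=-}
step 4 deliver 1→3: 3={back,v=1,log=-}
step 5 deliver 1→4: 4={back,v=1,log=-}
step 6 timeout(3): 3={back,v=2,log=-}
step 7 deliver 3→1: 1={back,v=2,log=-}
step 8 deliver 1→3: —
step 9 deliver 3→0: 0={back,v=2,log=-}
step 10 deliver 0→3: —
step 11 deliver 3→2: 2={prim,v=2,log=-}
step 12 deliver 2→3: —
step 13 propose(1,'p'): —
step 14 deliver 4→2: —
step 15 propose(1,'r'): —
step 16 deliver 1→0: —
step 17 deliver 0→1: —
step 18 deliver 1→2: —
step 19 deliver 2→1: —
step 20 deliver 1→4: —
step 21 deliver 4→1: —
step 22 deliver 3→2: —
step 23 deliver 3→2: —
step 24 deliver 2→3: —
step 25 propose(4,'z'): —
step 26 deliver 1→3: —
step 27 timeout(0): 0={back,v=3,log=-}
step 28 crash(0): 0={✗back,v=3,log=-}
step 29 crash(4): 4={✗back,v=1,log=-}

2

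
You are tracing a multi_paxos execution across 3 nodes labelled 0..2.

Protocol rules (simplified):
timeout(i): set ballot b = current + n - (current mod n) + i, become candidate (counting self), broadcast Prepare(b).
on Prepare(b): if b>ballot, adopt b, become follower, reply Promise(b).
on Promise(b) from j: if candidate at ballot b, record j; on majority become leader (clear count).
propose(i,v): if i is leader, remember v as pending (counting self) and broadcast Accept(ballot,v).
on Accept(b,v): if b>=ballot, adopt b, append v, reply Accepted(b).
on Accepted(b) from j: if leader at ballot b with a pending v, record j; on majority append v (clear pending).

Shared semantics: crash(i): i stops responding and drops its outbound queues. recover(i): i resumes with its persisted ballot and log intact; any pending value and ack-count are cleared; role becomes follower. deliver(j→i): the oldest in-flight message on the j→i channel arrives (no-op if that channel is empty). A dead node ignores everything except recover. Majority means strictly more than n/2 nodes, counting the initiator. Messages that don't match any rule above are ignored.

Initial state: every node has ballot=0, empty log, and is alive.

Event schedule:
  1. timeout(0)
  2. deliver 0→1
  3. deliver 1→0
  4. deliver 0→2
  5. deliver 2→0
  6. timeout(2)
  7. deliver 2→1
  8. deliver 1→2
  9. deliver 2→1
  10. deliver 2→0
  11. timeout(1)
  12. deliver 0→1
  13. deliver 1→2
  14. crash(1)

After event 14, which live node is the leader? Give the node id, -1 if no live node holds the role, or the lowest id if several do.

-1

1. timeout(0):  <0:cand b3 ->
2. deliver 0→1:  <1:foll b3 ->
3. deliver 1→0:  <0:lead b3 ->
4. deliver 0→2:  <2:foll b3 ->
5. deliver 2→0:  nop
6. timeout(2):  <2:cand b8 ->
7. deliver 2→1:  <1:foll b8 ->
8. deliver 1→2:  <2:lead b8 ->
9. deliver 2→1:  nop
10. deliver 2→0:  <0:foll b8 ->
11. timeout(1):  <1:cand b10 ->
12. deliver 0→1:  nop
13. deliver 1→2:  <2:foll b10 ->
14. crash(1):  <1:✗cand b10 ->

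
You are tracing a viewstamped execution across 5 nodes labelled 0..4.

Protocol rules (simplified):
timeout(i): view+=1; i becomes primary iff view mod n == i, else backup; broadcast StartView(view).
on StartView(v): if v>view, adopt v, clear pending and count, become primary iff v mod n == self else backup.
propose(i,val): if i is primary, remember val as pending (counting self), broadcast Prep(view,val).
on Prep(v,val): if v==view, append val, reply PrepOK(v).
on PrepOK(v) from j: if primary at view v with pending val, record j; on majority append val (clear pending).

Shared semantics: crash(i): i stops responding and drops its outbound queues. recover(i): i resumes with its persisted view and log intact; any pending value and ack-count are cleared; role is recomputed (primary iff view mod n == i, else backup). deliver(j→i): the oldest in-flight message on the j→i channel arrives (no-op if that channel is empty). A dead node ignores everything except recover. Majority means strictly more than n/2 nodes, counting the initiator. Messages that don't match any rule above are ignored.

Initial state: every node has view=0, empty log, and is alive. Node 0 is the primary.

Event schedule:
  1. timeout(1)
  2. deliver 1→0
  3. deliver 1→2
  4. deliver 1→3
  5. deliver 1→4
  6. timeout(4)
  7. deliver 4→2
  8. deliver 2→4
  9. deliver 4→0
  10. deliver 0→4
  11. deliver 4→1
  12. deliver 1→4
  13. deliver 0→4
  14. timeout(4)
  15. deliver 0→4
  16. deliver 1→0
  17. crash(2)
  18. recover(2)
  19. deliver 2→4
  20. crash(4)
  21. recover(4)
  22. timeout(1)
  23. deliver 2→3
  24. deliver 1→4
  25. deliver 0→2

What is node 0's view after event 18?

1. timeout(1):  <1:prim v1 ->
2. deliver 1→0:  <0:back v1 ->
3. deliver 1→2:  <2:back v1 ->
4. deliver 1→3:  <3:back v1 ->
5. deliver 1→4:  <4:back v1 ->
6. timeout(4):  <4:back v2 ->
7. deliver 4→2:  <2:prim v2 ->
8. deliver 2→4:  nop
9. deliver 4→0:  <0:back v2 ->
10. deliver 0→4:  nop
11. deliver 4→1:  <1:back v2 ->
12. deliver 1→4:  nop
13. deliver 0→4:  nop
14. timeout(4):  <4:back v3 ->
15. deliver 0→4:  nop
16. deliver 1→0:  nop
17. crash(2):  <2:✗prim v2 ->
18. recover(2):  <2:prim v2 ->

2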